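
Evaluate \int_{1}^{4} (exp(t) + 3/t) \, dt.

An antiderivative is F(t) = exp(t) + 3*log(t).
Then F(4) - F(1) = (log(64) + exp(4)) - (exp(1)) = -exp(1) + log(64) + exp(4).

-exp(1) + log(64) + exp(4)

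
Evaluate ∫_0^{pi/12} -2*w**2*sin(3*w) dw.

Integrate by parts twice (u = w^2, dv = -2*sin(3*w) dw).
An antiderivative is F(w) = 2*w**2*cos(3*w)/3 - 4*w*sin(3*w)/9 - 4*cos(3*w)/27.
Then F(pi/12) - F(0) = (sqrt(2)*(-32 - 8*pi + pi**2)/432) - (-4/27) = -2*sqrt(2)/27 - sqrt(2)*pi/54 + sqrt(2)*pi**2/432 + 4/27.

-2*sqrt(2)/27 - sqrt(2)*pi/54 + sqrt(2)*pi**2/432 + 4/27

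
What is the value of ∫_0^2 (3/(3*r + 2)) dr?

Let u = 3*r + 2, so du = 3 dr. When r = 0, u = 2; when r = 2, u = 8.
The integral becomes ∫ 1/u du from 2 to 8, with antiderivative log(u).
Back in r: F(r) = log(3*r + 2).
Then F(2) - F(0) = (log(8)) - (log(2)) = log(4).

log(4)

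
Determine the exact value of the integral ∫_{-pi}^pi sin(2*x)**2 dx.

Use the identity sin^2(2*x) = (1 - cos(4*x))/2.
An antiderivative is F(x) = x/2 - sin(4*x)/8.
Then F(pi) - F(-pi) = (pi/2) - (-pi/2) = pi.

pi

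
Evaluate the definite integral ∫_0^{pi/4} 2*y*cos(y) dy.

-2 + sqrt(2)*pi/4 + sqrt(2)

Integrate by parts once (u = y, dv = 2*cos(y) dy).
An antiderivative is F(y) = 2*y*sin(y) + 2*cos(y).
Then F(pi/4) - F(0) = (sqrt(2)*(pi + 4)/4) - (2) = -2 + sqrt(2)*pi/4 + sqrt(2).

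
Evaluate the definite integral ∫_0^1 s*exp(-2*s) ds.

Integrate by parts once (u = s, dv = exp(-2*s) ds).
An antiderivative is F(s) = (-2*s - 1)*exp(-2*s)/4.
Then F(1) - F(0) = (-3*exp(-2)/4) - (-1/4) = (-3 + exp(2))*exp(-2)/4.

(-3 + exp(2))*exp(-2)/4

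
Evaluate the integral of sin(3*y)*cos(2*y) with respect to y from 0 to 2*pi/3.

9/10

Use the identity sin(3*y)cos(2*y) = [sin(5*y) + sin(y)]/2.
An antiderivative is F(y) = -cos(y)/2 - cos(5*y)/10.
Then F(2*pi/3) - F(0) = (3/10) - (-3/5) = 9/10.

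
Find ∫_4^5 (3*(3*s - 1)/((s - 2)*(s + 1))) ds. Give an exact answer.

-4*log(5) - log(2) + 9*log(3)

Factor the denominator: s**2 - s - 2 = (s + 1)(s - 2).
Partial fractions: 3*(3*s - 1)/((s - 2)*(s + 1)) = 4/(s + 1) + 5/(s - 2).
An antiderivative is F(s) = 5*log(s - 2) + 4*log(s + 1).
Then F(5) - F(4) = (4*log(2) + 9*log(3)) - (5*log(2) + 4*log(5)) = -4*log(5) - log(2) + 9*log(3).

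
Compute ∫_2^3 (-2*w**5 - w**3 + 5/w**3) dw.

-17105/72

By the power rule, an antiderivative is F(w) = -w**6/3 - w**4/4 - 5/(2*w**2).
Then F(3) - F(2) = (-9487/36) - (-623/24) = -17105/72.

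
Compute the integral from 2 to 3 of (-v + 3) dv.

By the power rule, an antiderivative is F(v) = -v**2/2 + 3*v.
Then F(3) - F(2) = (9/2) - (4) = 1/2.

1/2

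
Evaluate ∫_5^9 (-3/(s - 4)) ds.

-3*log(5)

An antiderivative is F(s) = -3*log(s - 4).
Then F(9) - F(5) = (-3*log(5)) - (0) = -3*log(5).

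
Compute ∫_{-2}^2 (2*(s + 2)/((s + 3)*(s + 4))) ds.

log(81/25)

Factor the denominator: s**2 + 7*s + 12 = (s + 4)(s + 3).
Partial fractions: 2*(s + 2)/((s + 3)*(s + 4)) = 4/(s + 4) - 2/(s + 3).
An antiderivative is F(s) = -2*log(s + 3) + 4*log(s + 4).
Then F(2) - F(-2) = (-2*log(5) + 4*log(2) + 4*log(3)) - (log(16)) = log(81/25).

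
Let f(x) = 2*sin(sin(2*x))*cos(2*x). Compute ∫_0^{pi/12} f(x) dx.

Let u = sin(2*x), so du = 2*cos(2*x) dx. When x = 0, u = 0; when x = pi/12, u = 1/2.
The integral becomes ∫ sin(u) du from 0 to 1/2, with antiderivative -cos(u).
Back in x: F(x) = -cos(sin(2*x)).
Then F(pi/12) - F(0) = (-cos(1/2)) - (-1) = 1 - cos(1/2).

1 - cos(1/2)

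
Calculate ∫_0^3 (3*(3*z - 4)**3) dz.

Let u = 3*z - 4, so du = 3 dz. When z = 0, u = -4; when z = 3, u = 5.
The integral becomes ∫ u**3 du from -4 to 5, with antiderivative u**4/4.
Back in z: F(z) = (3*z - 4)**4/4.
Then F(3) - F(0) = (625/4) - (64) = 369/4.

369/4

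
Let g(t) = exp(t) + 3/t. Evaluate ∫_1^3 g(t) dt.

-exp(1) + log(27) + exp(3)

An antiderivative is F(t) = exp(t) + 3*log(t).
Then F(3) - F(1) = (log(27) + exp(3)) - (exp(1)) = -exp(1) + log(27) + exp(3).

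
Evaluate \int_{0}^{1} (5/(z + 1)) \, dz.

An antiderivative is F(z) = 5*log(z + 1).
Then F(1) - F(0) = (log(32)) - (0) = log(32).

log(32)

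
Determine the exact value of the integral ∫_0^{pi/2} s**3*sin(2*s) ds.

pi*(-6 + pi**2)/16

Integrate by parts 3 times (u = s^3, dv = sin(2*s) ds).
An antiderivative is F(s) = -s**3*cos(2*s)/2 + 3*s**2*sin(2*s)/4 + 3*s*cos(2*s)/4 - 3*sin(2*s)/8.
Then F(pi/2) - F(0) = (pi*(-6 + pi**2)/16) - (0) = pi*(-6 + pi**2)/16.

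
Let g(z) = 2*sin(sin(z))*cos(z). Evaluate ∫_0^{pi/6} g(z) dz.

Let u = sin(z), so du = cos(z) dz. When z = 0, u = 0; when z = pi/6, u = 1/2.
The integral becomes 2·∫ sin(u) du from 0 to 1/2, with antiderivative -2*cos(u).
Back in z: F(z) = -2*cos(sin(z)).
Then F(pi/6) - F(0) = (-2*cos(1/2)) - (-2) = 2 - 2*cos(1/2).

2 - 2*cos(1/2)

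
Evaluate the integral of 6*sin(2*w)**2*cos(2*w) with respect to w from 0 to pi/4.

1

Let u = sin(2*w), so du = 2*cos(2*w) dw. When w = 0, u = 0; when w = pi/4, u = 1.
The integral becomes 3·∫ u**2 du from 0 to 1, with antiderivative u**3.
Back in w: F(w) = sin(2*w)**3.
Then F(pi/4) - F(0) = (1) - (0) = 1.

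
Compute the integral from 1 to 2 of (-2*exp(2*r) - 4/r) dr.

An antiderivative is F(r) = -exp(2*r) - 4*log(r).
Then F(2) - F(1) = (-exp(4) - log(16)) - (-exp(2)) = -exp(4) - log(16) + exp(2).

-exp(4) - log(16) + exp(2)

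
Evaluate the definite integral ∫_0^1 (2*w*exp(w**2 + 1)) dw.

Let u = w**2 + 1, so du = 2*w dw. When w = 0, u = 1; when w = 1, u = 2.
The integral becomes ∫ exp(u) du from 1 to 2, with antiderivative exp(u).
Back in w: F(w) = exp(w**2 + 1).
Then F(1) - F(0) = (exp(2)) - (exp(1)) = -exp(1) + exp(2).

-exp(1) + exp(2)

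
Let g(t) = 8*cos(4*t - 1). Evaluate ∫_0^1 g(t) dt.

2*sin(3) + 2*sin(1)

Let u = 4*t - 1, so du = 4 dt. When t = 0, u = -1; when t = 1, u = 3.
The integral becomes 2·∫ cos(u) du from -1 to 3, with antiderivative 2*sin(u).
Back in t: F(t) = 2*sin(4*t - 1).
Then F(1) - F(0) = (2*sin(3)) - (-2*sin(1)) = 2*sin(3) + 2*sin(1).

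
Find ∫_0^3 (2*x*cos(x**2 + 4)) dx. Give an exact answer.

sin(13) - sin(4)

Let u = x**2 + 4, so du = 2*x dx. When x = 0, u = 4; when x = 3, u = 13.
The integral becomes ∫ cos(u) du from 4 to 13, with antiderivative sin(u).
Back in x: F(x) = sin(x**2 + 4).
Then F(3) - F(0) = (sin(13)) - (sin(4)) = sin(13) - sin(4).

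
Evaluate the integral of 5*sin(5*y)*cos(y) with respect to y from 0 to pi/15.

-5*sqrt(6*sqrt(5) + 30)/64 - 5*sqrt(5)/192 + 205/192

Use the identity sin(5*y)cos(y) = [sin(6*y) + sin(4*y)]/2.
An antiderivative is F(y) = -5*cos(4*y)/8 - 5*cos(6*y)/12.
Then F(pi/15) - F(0) = (-5*sqrt(6*sqrt(5) + 30)/64 - 5*sqrt(5)/192 + 5/192) - (-25/24) = -5*sqrt(6*sqrt(5) + 30)/64 - 5*sqrt(5)/192 + 205/192.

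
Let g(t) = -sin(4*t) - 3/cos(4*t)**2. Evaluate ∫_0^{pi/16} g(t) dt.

An antiderivative is F(t) = cos(4*t)/4 - 3*tan(4*t)/4.
Then F(pi/16) - F(0) = (-3/4 + sqrt(2)/8) - (1/4) = -1 + sqrt(2)/8.

-1 + sqrt(2)/8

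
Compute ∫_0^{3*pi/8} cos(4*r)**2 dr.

3*pi/16

Use the identity cos^2(4*r) = (1 + cos(8*r))/2.
An antiderivative is F(r) = r/2 + sin(8*r)/16.
Then F(3*pi/8) - F(0) = (3*pi/16) - (0) = 3*pi/16.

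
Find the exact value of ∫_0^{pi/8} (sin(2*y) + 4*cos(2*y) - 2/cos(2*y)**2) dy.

An antiderivative is F(y) = 2*sin(2*y) - cos(2*y)/2 - tan(2*y).
Then F(pi/8) - F(0) = (-1 + 3*sqrt(2)/4) - (-1/2) = -1/2 + 3*sqrt(2)/4.

-1/2 + 3*sqrt(2)/4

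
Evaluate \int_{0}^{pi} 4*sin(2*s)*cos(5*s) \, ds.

Use the identity sin(2*s)cos(5*s) = [sin(7*s) + sin(-3*s)]/2.
An antiderivative is F(s) = 2*cos(3*s)/3 - 2*cos(7*s)/7.
Then F(pi) - F(0) = (-8/21) - (8/21) = -16/21.

-16/21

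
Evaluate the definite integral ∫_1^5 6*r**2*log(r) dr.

Integrate by parts once (u = ln r, dv = 6*r**2 dr).
An antiderivative is F(r) = 2*r**3*(3*log(r) - 1)/3.
Then F(5) - F(1) = (-250/3 + 250*log(5)) - (-2/3) = -248/3 + 250*log(5).

-248/3 + 250*log(5)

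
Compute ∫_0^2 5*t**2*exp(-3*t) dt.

10/27 - 250*exp(-6)/27

Integrate by parts twice (u = t^2, dv = 5*exp(-3*t) dt).
An antiderivative is F(t) = (-45*t**2 - 30*t - 10)*exp(-3*t)/27.
Then F(2) - F(0) = (-250*exp(-6)/27) - (-10/27) = 10/27 - 250*exp(-6)/27.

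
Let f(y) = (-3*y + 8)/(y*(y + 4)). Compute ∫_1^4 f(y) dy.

Factor the denominator: y**2 + 4*y = (y + 4)y.
Partial fractions: (-3*y + 8)/(y*(y + 4)) = -5/(y + 4) + 2/y.
An antiderivative is F(y) = 2*log(y) - 5*log(y + 4).
Then F(4) - F(1) = (-11*log(2)) - (-5*log(5)) = -11*log(2) + 5*log(5).

-11*log(2) + 5*log(5)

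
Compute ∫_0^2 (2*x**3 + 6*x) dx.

By the power rule, an antiderivative is F(x) = x**4/2 + 3*x**2.
Then F(2) - F(0) = (20) - (0) = 20.

20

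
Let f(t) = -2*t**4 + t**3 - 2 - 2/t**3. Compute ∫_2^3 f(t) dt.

-3163/45

By the power rule, an antiderivative is F(t) = -2*t**5/5 + t**4/4 - 2*t + t**(-2).
Then F(3) - F(2) = (-14911/180) - (-251/20) = -3163/45.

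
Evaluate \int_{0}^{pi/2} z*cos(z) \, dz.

Integrate by parts once (u = z, dv = cos(z) dz).
An antiderivative is F(z) = z*sin(z) + cos(z).
Then F(pi/2) - F(0) = (pi/2) - (1) = -1 + pi/2.

-1 + pi/2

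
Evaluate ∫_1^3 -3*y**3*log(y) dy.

15 - 243*log(3)/4

Integrate by parts once (u = ln y, dv = -3*y**3 dy).
An antiderivative is F(y) = -3*y**4*(4*log(y) - 1)/16.
Then F(3) - F(1) = (243/16 - 243*log(3)/4) - (3/16) = 15 - 243*log(3)/4.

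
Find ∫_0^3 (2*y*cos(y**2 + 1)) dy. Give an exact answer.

Let u = y**2 + 1, so du = 2*y dy. When y = 0, u = 1; when y = 3, u = 10.
The integral becomes ∫ cos(u) du from 1 to 10, with antiderivative sin(u).
Back in y: F(y) = sin(y**2 + 1).
Then F(3) - F(0) = (sin(10)) - (sin(1)) = -sin(1) + sin(10).

-sin(1) + sin(10)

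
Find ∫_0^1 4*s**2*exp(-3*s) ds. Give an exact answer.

8/27 - 68*exp(-3)/27

Integrate by parts twice (u = s^2, dv = 4*exp(-3*s) ds).
An antiderivative is F(s) = (-36*s**2 - 24*s - 8)*exp(-3*s)/27.
Then F(1) - F(0) = (-68*exp(-3)/27) - (-8/27) = 8/27 - 68*exp(-3)/27.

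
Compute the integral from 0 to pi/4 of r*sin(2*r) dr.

1/4

Integrate by parts once (u = r, dv = sin(2*r) dr).
An antiderivative is F(r) = -r*cos(2*r)/2 + sin(2*r)/4.
Then F(pi/4) - F(0) = (1/4) - (0) = 1/4.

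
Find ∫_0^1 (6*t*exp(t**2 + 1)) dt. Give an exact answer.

Let u = t**2 + 1, so du = 2*t dt. When t = 0, u = 1; when t = 1, u = 2.
The integral becomes 3·∫ exp(u) du from 1 to 2, with antiderivative 3*exp(u).
Back in t: F(t) = 3*exp(t**2 + 1).
Then F(1) - F(0) = (3*exp(2)) - (3*exp(1)) = 3*exp(1)*(-1 + exp(1)).

3*E*(-1 + E)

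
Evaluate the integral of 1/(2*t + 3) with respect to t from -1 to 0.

log(3)/2

An antiderivative is F(t) = log(2*t + 3)/2.
Then F(0) - F(-1) = (log(3)/2) - (0) = log(3)/2.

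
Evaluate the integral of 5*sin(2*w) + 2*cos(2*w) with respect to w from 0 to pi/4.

7/2

An antiderivative is F(w) = sin(2*w) - 5*cos(2*w)/2.
Then F(pi/4) - F(0) = (1) - (-5/2) = 7/2.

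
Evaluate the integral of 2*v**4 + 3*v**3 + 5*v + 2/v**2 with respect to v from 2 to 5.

34941/20

By the power rule, an antiderivative is F(v) = 2*v**5/5 + 3*v**4/4 + 5*v**2/2 - 2/v.
Then F(5) - F(2) = (35617/20) - (169/5) = 34941/20.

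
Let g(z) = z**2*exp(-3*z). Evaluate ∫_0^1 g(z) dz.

Integrate by parts twice (u = z^2, dv = exp(-3*z) dz).
An antiderivative is F(z) = (-9*z**2 - 6*z - 2)*exp(-3*z)/27.
Then F(1) - F(0) = (-17*exp(-3)/27) - (-2/27) = 2/27 - 17*exp(-3)/27.

2/27 - 17*exp(-3)/27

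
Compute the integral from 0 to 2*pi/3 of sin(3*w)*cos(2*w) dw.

9/10

Use the identity sin(3*w)cos(2*w) = [sin(5*w) + sin(w)]/2.
An antiderivative is F(w) = -cos(w)/2 - cos(5*w)/10.
Then F(2*pi/3) - F(0) = (3/10) - (-3/5) = 9/10.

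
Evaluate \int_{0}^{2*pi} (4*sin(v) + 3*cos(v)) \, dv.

An antiderivative is F(v) = 3*sin(v) - 4*cos(v).
Then F(2*pi) - F(0) = (-4) - (-4) = 0.

0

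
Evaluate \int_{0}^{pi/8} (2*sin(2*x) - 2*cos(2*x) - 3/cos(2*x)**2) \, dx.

-sqrt(2) - 1/2

An antiderivative is F(x) = -sin(2*x) - cos(2*x) - 3*tan(2*x)/2.
Then F(pi/8) - F(0) = (-3/2 - sqrt(2)) - (-1) = -sqrt(2) - 1/2.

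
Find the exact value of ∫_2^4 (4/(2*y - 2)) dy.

An antiderivative is F(y) = 2*log(2*y - 2).
Then F(4) - F(2) = (log(36)) - (log(4)) = log(9).

log(9)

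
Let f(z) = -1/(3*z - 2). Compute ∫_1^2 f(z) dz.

-2*log(2)/3

An antiderivative is F(z) = -log(3*z - 2)/3.
Then F(2) - F(1) = (-2*log(2)/3) - (0) = -2*log(2)/3.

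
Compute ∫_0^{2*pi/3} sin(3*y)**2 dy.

pi/3

Use the identity sin^2(3*y) = (1 - cos(6*y))/2.
An antiderivative is F(y) = y/2 - sin(6*y)/12.
Then F(2*pi/3) - F(0) = (pi/3) - (0) = pi/3.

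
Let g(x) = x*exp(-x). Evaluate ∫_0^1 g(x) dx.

1 - 2*exp(-1)

Integrate by parts once (u = x, dv = exp(-x) dx).
An antiderivative is F(x) = (-x - 1)*exp(-x).
Then F(1) - F(0) = (-2*exp(-1)) - (-1) = 1 - 2*exp(-1).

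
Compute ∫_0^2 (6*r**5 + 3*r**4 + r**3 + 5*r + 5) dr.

By the power rule, an antiderivative is F(r) = r**6 + 3*r**5/5 + r**4/4 + 5*r**2/2 + 5*r.
Then F(2) - F(0) = (536/5) - (0) = 536/5.

536/5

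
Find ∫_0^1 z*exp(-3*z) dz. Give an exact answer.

Integrate by parts once (u = z, dv = exp(-3*z) dz).
An antiderivative is F(z) = (-3*z - 1)*exp(-3*z)/9.
Then F(1) - F(0) = (-4*exp(-3)/9) - (-1/9) = (-4 + exp(3))*exp(-3)/9.

(-4 + exp(3))*exp(-3)/9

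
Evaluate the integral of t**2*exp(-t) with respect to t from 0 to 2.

Integrate by parts twice (u = t^2, dv = exp(-t) dt).
An antiderivative is F(t) = (-t**2 - 2*t - 2)*exp(-t).
Then F(2) - F(0) = (-10*exp(-2)) - (-2) = 2 - 10*exp(-2).

2 - 10*exp(-2)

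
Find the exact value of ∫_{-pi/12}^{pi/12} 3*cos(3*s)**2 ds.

1/2 + pi/4

Use the identity cos^2(3*s) = (1 + cos(6*s))/2.
An antiderivative is F(s) = 3*s/2 + sin(6*s)/4.
Then F(pi/12) - F(-pi/12) = (1/4 + pi/8) - (-pi/8 - 1/4) = 1/2 + pi/4.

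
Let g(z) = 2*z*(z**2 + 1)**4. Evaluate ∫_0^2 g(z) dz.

Let u = z**2 + 1, so du = 2*z dz. When z = 0, u = 1; when z = 2, u = 5.
The integral becomes ∫ u**4 du from 1 to 5, with antiderivative u**5/5.
Back in z: F(z) = (z**2 + 1)**5/5.
Then F(2) - F(0) = (625) - (1/5) = 3124/5.

3124/5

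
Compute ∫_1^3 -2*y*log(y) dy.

Integrate by parts once (u = ln y, dv = -2*y dy).
An antiderivative is F(y) = -y**2*(2*log(y) - 1)/2.
Then F(3) - F(1) = (9/2 - 9*log(3)) - (1/2) = 4 - 9*log(3).

4 - 9*log(3)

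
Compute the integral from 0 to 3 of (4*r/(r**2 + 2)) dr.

Let u = r**2 + 2, so du = 2*r dr. When r = 0, u = 2; when r = 3, u = 11.
The integral becomes 2·∫ 1/u du from 2 to 11, with antiderivative 2*log(u).
Back in r: F(r) = 2*log(r**2 + 2).
Then F(3) - F(0) = (2*log(11)) - (log(4)) = -2*log(2) + 2*log(11).

-2*log(2) + 2*log(11)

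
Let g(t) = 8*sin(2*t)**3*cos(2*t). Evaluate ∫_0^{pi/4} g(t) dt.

1

Let u = sin(2*t), so du = 2*cos(2*t) dt. When t = 0, u = 0; when t = pi/4, u = 1.
The integral becomes 4·∫ u**3 du from 0 to 1, with antiderivative u**4.
Back in t: F(t) = sin(2*t)**4.
Then F(pi/4) - F(0) = (1) - (0) = 1.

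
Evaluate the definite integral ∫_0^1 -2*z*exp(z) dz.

Integrate by parts once (u = z, dv = -2*exp(z) dz).
An antiderivative is F(z) = (-2*z + 2)*exp(z).
Then F(1) - F(0) = (0) - (2) = -2.

-2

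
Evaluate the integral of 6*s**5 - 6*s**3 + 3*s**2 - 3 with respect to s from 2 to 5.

By the power rule, an antiderivative is F(s) = s**6 - 3*s**4/2 + s**3 - 3*s.
Then F(5) - F(2) = (29595/2) - (42) = 29511/2.

29511/2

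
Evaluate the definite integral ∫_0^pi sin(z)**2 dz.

Use the identity sin^2(z) = (1 - cos(2*z))/2.
An antiderivative is F(z) = z/2 - sin(2*z)/4.
Then F(pi) - F(0) = (pi/2) - (0) = pi/2.

pi/2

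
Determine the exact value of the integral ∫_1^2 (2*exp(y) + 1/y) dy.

An antiderivative is F(y) = 2*exp(y) + log(y).
Then F(2) - F(1) = (log(2) + 2*exp(2)) - (2*exp(1)) = -2*exp(1) + log(2) + 2*exp(2).

-2*exp(1) + log(2) + 2*exp(2)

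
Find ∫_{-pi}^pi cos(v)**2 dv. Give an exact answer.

Use the identity cos^2(v) = (1 + cos(2*v))/2.
An antiderivative is F(v) = v/2 + sin(2*v)/4.
Then F(pi) - F(-pi) = (pi/2) - (-pi/2) = pi.

pi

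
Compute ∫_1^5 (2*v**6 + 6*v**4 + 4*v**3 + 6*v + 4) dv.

By the power rule, an antiderivative is F(v) = 2*v**7/7 + 6*v**5/5 + v**4 + 3*v**2 + 4*v.
Then F(5) - F(1) = (187540/7) - (332/35) = 937368/35.

937368/35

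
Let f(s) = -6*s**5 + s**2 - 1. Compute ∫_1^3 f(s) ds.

By the power rule, an antiderivative is F(s) = -s**6 + s**3/3 - s.
Then F(3) - F(1) = (-723) - (-5/3) = -2164/3.

-2164/3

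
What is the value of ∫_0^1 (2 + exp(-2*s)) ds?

5/2 - exp(-2)/2

An antiderivative is F(s) = 2*s - exp(-2*s)/2.
Then F(1) - F(0) = (2 - exp(-2)/2) - (-1/2) = 5/2 - exp(-2)/2.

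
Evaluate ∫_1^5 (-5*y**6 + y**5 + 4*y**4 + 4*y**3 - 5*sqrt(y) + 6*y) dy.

-5250034/105 - 50*sqrt(5)/3

By the power rule, an antiderivative is F(y) = -5*y**7/7 + y**6/6 + 4*y**5/5 + y**4 - 10*y**(3/2)/3 + 3*y**2.
Then F(5) - F(1) = (-2099975/42 - 50*sqrt(5)/3) - (193/210) = -5250034/105 - 50*sqrt(5)/3.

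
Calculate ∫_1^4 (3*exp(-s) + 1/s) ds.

An antiderivative is F(s) = log(s) - 3*exp(-s).
Then F(4) - F(1) = ((-3 + log(4**exp(4)))*exp(-4)) - (-3*exp(-1)) = (-3 + 3*exp(3) + log(4**exp(4)))*exp(-4).

(-3 + 3*exp(3) + log(4**exp(4)))*exp(-4)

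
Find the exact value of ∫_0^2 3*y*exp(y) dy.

Integrate by parts once (u = y, dv = 3*exp(y) dy).
An antiderivative is F(y) = (3*y - 3)*exp(y).
Then F(2) - F(0) = (3*exp(2)) - (-3) = 3 + 3*exp(2).

3 + 3*exp(2)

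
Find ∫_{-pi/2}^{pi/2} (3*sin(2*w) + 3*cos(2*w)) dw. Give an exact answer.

An antiderivative is F(w) = 3*sin(2*w)/2 - 3*cos(2*w)/2.
Then F(pi/2) - F(-pi/2) = (3/2) - (3/2) = 0.

0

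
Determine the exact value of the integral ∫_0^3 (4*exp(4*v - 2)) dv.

-(1 - exp(12))*exp(-2)

Let u = 4*v - 2, so du = 4 dv. When v = 0, u = -2; when v = 3, u = 10.
The integral becomes ∫ exp(u) du from -2 to 10, with antiderivative exp(u).
Back in v: F(v) = exp(4*v - 2).
Then F(3) - F(0) = (exp(10)) - (exp(-2)) = -(1 - exp(12))*exp(-2).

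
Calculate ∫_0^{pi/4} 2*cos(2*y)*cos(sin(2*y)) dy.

sin(1)

Let u = sin(2*y), so du = 2*cos(2*y) dy. When y = 0, u = 0; when y = pi/4, u = 1.
The integral becomes ∫ cos(u) du from 0 to 1, with antiderivative sin(u).
Back in y: F(y) = sin(sin(2*y)).
Then F(pi/4) - F(0) = (sin(1)) - (0) = sin(1).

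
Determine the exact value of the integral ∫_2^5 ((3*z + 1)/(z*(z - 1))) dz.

-log(5) + 9*log(2)

Factor the denominator: z**2 - z = z(z - 1).
Partial fractions: (3*z + 1)/(z*(z - 1)) = -1/z + 4/(z - 1).
An antiderivative is F(z) = -log(z) + 4*log(z - 1).
Then F(5) - F(2) = (-log(5) + 8*log(2)) - (-log(2)) = -log(5) + 9*log(2).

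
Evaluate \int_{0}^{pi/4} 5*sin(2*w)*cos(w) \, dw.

10/3 - 5*sqrt(2)/6

Use the identity sin(2*w)cos(w) = [sin(3*w) + sin(w)]/2.
An antiderivative is F(w) = -5*cos(w)/2 - 5*cos(3*w)/6.
Then F(pi/4) - F(0) = (-5*sqrt(2)/6) - (-10/3) = 10/3 - 5*sqrt(2)/6.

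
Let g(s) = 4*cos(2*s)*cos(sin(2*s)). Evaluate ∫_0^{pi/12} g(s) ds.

Let u = sin(2*s), so du = 2*cos(2*s) ds. When s = 0, u = 0; when s = pi/12, u = 1/2.
The integral becomes 2·∫ cos(u) du from 0 to 1/2, with antiderivative 2*sin(u).
Back in s: F(s) = 2*sin(sin(2*s)).
Then F(pi/12) - F(0) = (2*sin(1/2)) - (0) = 2*sin(1/2).

2*sin(1/2)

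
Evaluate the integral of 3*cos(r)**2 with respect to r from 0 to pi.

Use the identity cos^2(r) = (1 + cos(2*r))/2.
An antiderivative is F(r) = 3*r/2 + 3*sin(2*r)/4.
Then F(pi) - F(0) = (3*pi/2) - (0) = 3*pi/2.

3*pi/2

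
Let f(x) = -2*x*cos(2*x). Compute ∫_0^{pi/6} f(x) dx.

Integrate by parts once (u = x, dv = -2*cos(2*x) dx).
An antiderivative is F(x) = -x*sin(2*x) - cos(2*x)/2.
Then F(pi/6) - F(0) = (-sqrt(3)*pi/12 - 1/4) - (-1/2) = -sqrt(3)*pi/12 + 1/4.

-sqrt(3)*pi/12 + 1/4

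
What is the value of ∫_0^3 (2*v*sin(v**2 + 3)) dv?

cos(3) - cos(12)

Let u = v**2 + 3, so du = 2*v dv. When v = 0, u = 3; when v = 3, u = 12.
The integral becomes ∫ sin(u) du from 3 to 12, with antiderivative -cos(u).
Back in v: F(v) = -cos(v**2 + 3).
Then F(3) - F(0) = (-cos(12)) - (-cos(3)) = cos(3) - cos(12).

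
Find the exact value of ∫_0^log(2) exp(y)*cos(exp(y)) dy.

-sin(1) + sin(2)

Let u = exp(y), so du = exp(y) dy. When y = 0, u = 1; when y = log(2), u = 2.
The integral becomes ∫ cos(u) du from 1 to 2, with antiderivative sin(u).
Back in y: F(y) = sin(exp(y)).
Then F(log(2)) - F(0) = (sin(2)) - (sin(1)) = -sin(1) + sin(2).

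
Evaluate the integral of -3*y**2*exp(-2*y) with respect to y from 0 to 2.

-3/4 + 39*exp(-4)/4

Integrate by parts twice (u = y^2, dv = -3*exp(-2*y) dy).
An antiderivative is F(y) = (6*y**2 + 6*y + 3)*exp(-2*y)/4.
Then F(2) - F(0) = (39*exp(-4)/4) - (3/4) = -3/4 + 39*exp(-4)/4.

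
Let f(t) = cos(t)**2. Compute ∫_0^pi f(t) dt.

pi/2

Use the identity cos^2(t) = (1 + cos(2*t))/2.
An antiderivative is F(t) = t/2 + sin(2*t)/4.
Then F(pi) - F(0) = (pi/2) - (0) = pi/2.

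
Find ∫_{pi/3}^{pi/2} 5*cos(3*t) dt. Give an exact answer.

An antiderivative is F(t) = 5*sin(3*t)/3.
Then F(pi/2) - F(pi/3) = (-5/3) - (0) = -5/3.

-5/3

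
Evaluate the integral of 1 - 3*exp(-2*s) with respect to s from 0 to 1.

An antiderivative is F(s) = s + 3*exp(-2*s)/2.
Then F(1) - F(0) = (3*exp(-2)/2 + 1) - (3/2) = (3 - exp(2))*exp(-2)/2.

(3 - exp(2))*exp(-2)/2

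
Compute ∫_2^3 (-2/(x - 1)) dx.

-log(4)

An antiderivative is F(x) = -2*log(x - 1).
Then F(3) - F(2) = (-log(4)) - (0) = -log(4).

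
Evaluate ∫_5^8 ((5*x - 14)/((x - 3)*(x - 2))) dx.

log(40)

Factor the denominator: x**2 - 5*x + 6 = (x - 2)(x - 3).
Partial fractions: (5*x - 14)/((x - 3)*(x - 2)) = 4/(x - 2) + 1/(x - 3).
An antiderivative is F(x) = log(x - 3) + 4*log(x - 2).
Then F(8) - F(5) = (log(5) + 4*log(2) + 4*log(3)) - (log(2) + 4*log(3)) = log(40).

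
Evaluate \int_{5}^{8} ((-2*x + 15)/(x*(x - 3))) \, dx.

Factor the denominator: x**2 - 3*x = x(x - 3).
Partial fractions: (-2*x + 15)/(x*(x - 3)) = -5/x + 3/(x - 3).
An antiderivative is F(x) = -5*log(x) + 3*log(x - 3).
Then F(8) - F(5) = (-15*log(2) + 3*log(5)) - (-5*log(5) + 3*log(2)) = -18*log(2) + 8*log(5).

-18*log(2) + 8*log(5)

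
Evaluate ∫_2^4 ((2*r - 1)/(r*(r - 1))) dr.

log(6)

Factor the denominator: r**2 - r = r(r - 1).
Partial fractions: (2*r - 1)/(r*(r - 1)) = 1/r + 1/(r - 1).
An antiderivative is F(r) = log(r) + log(r - 1).
Then F(4) - F(2) = (log(12)) - (log(2)) = log(6).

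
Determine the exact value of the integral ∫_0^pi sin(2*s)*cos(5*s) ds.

-4/21

Use the identity sin(2*s)cos(5*s) = [sin(7*s) + sin(-3*s)]/2.
An antiderivative is F(s) = cos(3*s)/6 - cos(7*s)/14.
Then F(pi) - F(0) = (-2/21) - (2/21) = -4/21.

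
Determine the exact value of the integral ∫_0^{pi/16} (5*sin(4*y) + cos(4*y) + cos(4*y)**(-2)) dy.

An antiderivative is F(y) = sin(4*y)/4 - 5*cos(4*y)/4 + tan(4*y)/4.
Then F(pi/16) - F(0) = (1/4 - sqrt(2)/2) - (-5/4) = 3/2 - sqrt(2)/2.

3/2 - sqrt(2)/2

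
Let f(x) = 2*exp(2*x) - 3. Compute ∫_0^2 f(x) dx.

-7 + exp(4)

An antiderivative is F(x) = exp(2*x) - 3*x.
Then F(2) - F(0) = (-6 + exp(4)) - (1) = -7 + exp(4).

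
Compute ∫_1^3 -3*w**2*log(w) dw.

Integrate by parts once (u = ln w, dv = -3*w**2 dw).
An antiderivative is F(w) = -w**3*(3*log(w) - 1)/3.
Then F(3) - F(1) = (9 - 27*log(3)) - (1/3) = 26/3 - 27*log(3).

26/3 - 27*log(3)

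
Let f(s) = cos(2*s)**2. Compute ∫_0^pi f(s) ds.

Use the identity cos^2(2*s) = (1 + cos(4*s))/2.
An antiderivative is F(s) = s/2 + sin(4*s)/8.
Then F(pi) - F(0) = (pi/2) - (0) = pi/2.

pi/2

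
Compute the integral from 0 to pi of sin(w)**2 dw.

Use the identity sin^2(w) = (1 - cos(2*w))/2.
An antiderivative is F(w) = w/2 - sin(2*w)/4.
Then F(pi) - F(0) = (pi/2) - (0) = pi/2.

pi/2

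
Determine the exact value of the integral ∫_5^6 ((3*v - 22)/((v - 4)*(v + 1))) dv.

-5*log(3) - 7*log(2) + 5*log(7)

Factor the denominator: v**2 - 3*v - 4 = (v + 1)(v - 4).
Partial fractions: (3*v - 22)/((v - 4)*(v + 1)) = 5/(v + 1) - 2/(v - 4).
An antiderivative is F(v) = -2*log(v - 4) + 5*log(v + 1).
Then F(6) - F(5) = (-2*log(2) + 5*log(7)) - (5*log(2) + 5*log(3)) = -5*log(3) - 7*log(2) + 5*log(7).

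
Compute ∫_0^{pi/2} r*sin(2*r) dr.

pi/4

Integrate by parts once (u = r, dv = sin(2*r) dr).
An antiderivative is F(r) = -r*cos(2*r)/2 + sin(2*r)/4.
Then F(pi/2) - F(0) = (pi/4) - (0) = pi/4.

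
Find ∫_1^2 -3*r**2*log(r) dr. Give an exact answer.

7/3 - 8*log(2)

Integrate by parts once (u = ln r, dv = -3*r**2 dr).
An antiderivative is F(r) = -r**3*(3*log(r) - 1)/3.
Then F(2) - F(1) = (8/3 - 8*log(2)) - (1/3) = 7/3 - 8*log(2).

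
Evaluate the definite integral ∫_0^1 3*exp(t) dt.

An antiderivative is F(t) = 3*exp(t).
Then F(1) - F(0) = (3*E) - (3) = -3 + 3*E.

-3 + 3*E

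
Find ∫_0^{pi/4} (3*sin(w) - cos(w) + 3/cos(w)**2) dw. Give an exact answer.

6 - 2*sqrt(2)

An antiderivative is F(w) = -sin(w) - 3*cos(w) + 3*tan(w).
Then F(pi/4) - F(0) = (3 - 2*sqrt(2)) - (-3) = 6 - 2*sqrt(2).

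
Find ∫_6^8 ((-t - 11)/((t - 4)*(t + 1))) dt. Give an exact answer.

-2*log(7) - 3*log(2) + 4*log(3)

Factor the denominator: t**2 - 3*t - 4 = (t + 1)(t - 4).
Partial fractions: (-t - 11)/((t - 4)*(t + 1)) = 2/(t + 1) - 3/(t - 4).
An antiderivative is F(t) = -3*log(t - 4) + 2*log(t + 1).
Then F(8) - F(6) = (log(81/64)) - (log(49/8)) = -2*log(7) - 3*log(2) + 4*log(3).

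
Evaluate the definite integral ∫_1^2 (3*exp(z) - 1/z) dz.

An antiderivative is F(z) = 3*exp(z) - log(z).
Then F(2) - F(1) = (-log(2) + 3*exp(2)) - (3*exp(1)) = -3*exp(1) - log(2) + 3*exp(2).

-3*exp(1) - log(2) + 3*exp(2)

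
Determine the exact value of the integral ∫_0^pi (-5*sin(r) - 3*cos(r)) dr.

-10

An antiderivative is F(r) = -3*sin(r) + 5*cos(r).
Then F(pi) - F(0) = (-5) - (5) = -10.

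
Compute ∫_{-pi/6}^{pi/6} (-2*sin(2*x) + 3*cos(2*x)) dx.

3*sqrt(3)/2

An antiderivative is F(x) = 3*sin(2*x)/2 + cos(2*x).
Then F(pi/6) - F(-pi/6) = (1/2 + 3*sqrt(3)/4) - (1/2 - 3*sqrt(3)/4) = 3*sqrt(3)/2.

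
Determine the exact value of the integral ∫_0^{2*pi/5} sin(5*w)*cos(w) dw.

25/96 - 5*sqrt(5)/96

Use the identity sin(5*w)cos(w) = [sin(6*w) + sin(4*w)]/2.
An antiderivative is F(w) = -cos(4*w)/8 - cos(6*w)/12.
Then F(2*pi/5) - F(0) = (5/96 - 5*sqrt(5)/96) - (-5/24) = 25/96 - 5*sqrt(5)/96.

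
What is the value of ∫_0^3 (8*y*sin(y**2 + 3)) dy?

4*cos(3) - 4*cos(12)

Let u = y**2 + 3, so du = 2*y dy. When y = 0, u = 3; when y = 3, u = 12.
The integral becomes 4·∫ sin(u) du from 3 to 12, with antiderivative -4*cos(u).
Back in y: F(y) = -4*cos(y**2 + 3).
Then F(3) - F(0) = (-4*cos(12)) - (-4*cos(3)) = 4*cos(3) - 4*cos(12).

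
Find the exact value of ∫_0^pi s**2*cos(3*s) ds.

-2*pi/9

Integrate by parts twice (u = s^2, dv = cos(3*s) ds).
An antiderivative is F(s) = s**2*sin(3*s)/3 + 2*s*cos(3*s)/9 - 2*sin(3*s)/27.
Then F(pi) - F(0) = (-2*pi/9) - (0) = -2*pi/9.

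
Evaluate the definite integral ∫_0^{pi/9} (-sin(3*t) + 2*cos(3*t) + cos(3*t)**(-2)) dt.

An antiderivative is F(t) = 2*sin(3*t)/3 + cos(3*t)/3 + tan(3*t)/3.
Then F(pi/9) - F(0) = (1/6 + 2*sqrt(3)/3) - (1/3) = -1/6 + 2*sqrt(3)/3.

-1/6 + 2*sqrt(3)/3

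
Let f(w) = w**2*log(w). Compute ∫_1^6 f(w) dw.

-215/9 + 72*log(2) + 72*log(3)

Integrate by parts once (u = ln w, dv = w**2 dw).
An antiderivative is F(w) = w**3*(3*log(w) - 1)/9.
Then F(6) - F(1) = (-24 + 72*log(2) + 72*log(3)) - (-1/9) = -215/9 + 72*log(2) + 72*log(3).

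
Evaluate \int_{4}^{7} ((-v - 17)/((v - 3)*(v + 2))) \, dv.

Factor the denominator: v**2 - v - 6 = (v + 2)(v - 3).
Partial fractions: (-v - 17)/((v - 3)*(v + 2)) = 3/(v + 2) - 4/(v - 3).
An antiderivative is F(v) = -4*log(v - 3) + 3*log(v + 2).
Then F(7) - F(4) = (-8*log(2) + 6*log(3)) - (3*log(2) + 3*log(3)) = -11*log(2) + 3*log(3).

-11*log(2) + 3*log(3)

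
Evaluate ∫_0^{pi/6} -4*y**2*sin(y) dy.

-4*sqrt(3) - 2*pi/3 + sqrt(3)*pi**2/18 + 8

Integrate by parts twice (u = y^2, dv = -4*sin(y) dy).
An antiderivative is F(y) = 4*y**2*cos(y) - 8*y*sin(y) - 8*cos(y).
Then F(pi/6) - F(0) = (-4*sqrt(3) - 2*pi/3 + sqrt(3)*pi**2/18) - (-8) = -4*sqrt(3) - 2*pi/3 + sqrt(3)*pi**2/18 + 8.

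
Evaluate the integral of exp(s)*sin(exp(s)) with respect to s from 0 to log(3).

cos(1) - cos(3)

Let u = exp(s), so du = exp(s) ds. When s = 0, u = 1; when s = log(3), u = 3.
The integral becomes ∫ sin(u) du from 1 to 3, with antiderivative -cos(u).
Back in s: F(s) = -cos(exp(s)).
Then F(log(3)) - F(0) = (-cos(3)) - (-cos(1)) = cos(1) - cos(3).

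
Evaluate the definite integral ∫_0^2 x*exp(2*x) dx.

Integrate by parts once (u = x, dv = exp(2*x) dx).
An antiderivative is F(x) = (2*x - 1)*exp(2*x)/4.
Then F(2) - F(0) = (3*exp(4)/4) - (-1/4) = 1/4 + 3*exp(4)/4.

1/4 + 3*exp(4)/4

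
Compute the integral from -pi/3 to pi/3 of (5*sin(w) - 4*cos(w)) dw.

An antiderivative is F(w) = -4*sin(w) - 5*cos(w).
Then F(pi/3) - F(-pi/3) = (-2*sqrt(3) - 5/2) - (-5/2 + 2*sqrt(3)) = -4*sqrt(3).

-4*sqrt(3)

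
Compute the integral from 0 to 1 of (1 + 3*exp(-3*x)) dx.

2 - exp(-3)

An antiderivative is F(x) = x - exp(-3*x).
Then F(1) - F(0) = (1 - exp(-3)) - (-1) = 2 - exp(-3).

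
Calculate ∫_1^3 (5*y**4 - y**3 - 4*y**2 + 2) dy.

By the power rule, an antiderivative is F(y) = y**5 - y**4/4 - 4*y**3/3 + 2*y.
Then F(3) - F(1) = (771/4) - (17/12) = 574/3.

574/3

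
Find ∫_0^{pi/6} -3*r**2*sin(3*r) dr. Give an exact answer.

Integrate by parts twice (u = r^2, dv = -3*sin(3*r) dr).
An antiderivative is F(r) = r**2*cos(3*r) - 2*r*sin(3*r)/3 - 2*cos(3*r)/9.
Then F(pi/6) - F(0) = (-pi/9) - (-2/9) = 2/9 - pi/9.

2/9 - pi/9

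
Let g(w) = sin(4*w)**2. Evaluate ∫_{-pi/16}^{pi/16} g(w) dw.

-1/8 + pi/16

Use the identity sin^2(4*w) = (1 - cos(8*w))/2.
An antiderivative is F(w) = w/2 - sin(8*w)/16.
Then F(pi/16) - F(-pi/16) = (-1/16 + pi/32) - (1/16 - pi/32) = -1/8 + pi/16.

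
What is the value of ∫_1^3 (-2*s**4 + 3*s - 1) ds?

By the power rule, an antiderivative is F(s) = -2*s**5/5 + 3*s**2/2 - s.
Then F(3) - F(1) = (-867/10) - (1/10) = -434/5.

-434/5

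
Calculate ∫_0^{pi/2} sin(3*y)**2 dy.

Use the identity sin^2(3*y) = (1 - cos(6*y))/2.
An antiderivative is F(y) = y/2 - sin(6*y)/12.
Then F(pi/2) - F(0) = (pi/4) - (0) = pi/4.

pi/4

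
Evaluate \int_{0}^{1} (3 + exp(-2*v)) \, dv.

7/2 - exp(-2)/2

An antiderivative is F(v) = 3*v - exp(-2*v)/2.
Then F(1) - F(0) = (3 - exp(-2)/2) - (-1/2) = 7/2 - exp(-2)/2.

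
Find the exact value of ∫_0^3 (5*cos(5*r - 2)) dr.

sin(13) + sin(2)

Let u = 5*r - 2, so du = 5 dr. When r = 0, u = -2; when r = 3, u = 13.
The integral becomes ∫ cos(u) du from -2 to 13, with antiderivative sin(u).
Back in r: F(r) = sin(5*r - 2).
Then F(3) - F(0) = (sin(13)) - (-sin(2)) = sin(13) + sin(2).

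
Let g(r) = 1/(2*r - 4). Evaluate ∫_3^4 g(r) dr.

log(2)/2

An antiderivative is F(r) = log(2*r - 4)/2.
Then F(4) - F(3) = (log(2)) - (log(2)/2) = log(2)/2.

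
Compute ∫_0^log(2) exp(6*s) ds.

Let u = exp(s), so du = exp(s) ds. When s = 0, u = 1; when s = log(2), u = 2.
The integral becomes ∫ u**5 du from 1 to 2, with antiderivative u**6/6.
Back in s: F(s) = exp(6*s)/6.
Then F(log(2)) - F(0) = (32/3) - (1/6) = 21/2.

21/2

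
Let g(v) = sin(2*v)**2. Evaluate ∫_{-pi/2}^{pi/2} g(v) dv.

pi/2

Use the identity sin^2(2*v) = (1 - cos(4*v))/2.
An antiderivative is F(v) = v/2 - sin(4*v)/8.
Then F(pi/2) - F(-pi/2) = (pi/4) - (-pi/4) = pi/2.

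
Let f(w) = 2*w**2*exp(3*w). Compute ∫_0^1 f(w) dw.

-4/27 + 10*exp(3)/27

Integrate by parts twice (u = w^2, dv = 2*exp(3*w) dw).
An antiderivative is F(w) = (18*w**2 - 12*w + 4)*exp(3*w)/27.
Then F(1) - F(0) = (10*exp(3)/27) - (4/27) = -4/27 + 10*exp(3)/27.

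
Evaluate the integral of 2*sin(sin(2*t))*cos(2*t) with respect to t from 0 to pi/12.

Let u = sin(2*t), so du = 2*cos(2*t) dt. When t = 0, u = 0; when t = pi/12, u = 1/2.
The integral becomes ∫ sin(u) du from 0 to 1/2, with antiderivative -cos(u).
Back in t: F(t) = -cos(sin(2*t)).
Then F(pi/12) - F(0) = (-cos(1/2)) - (-1) = 1 - cos(1/2).

1 - cos(1/2)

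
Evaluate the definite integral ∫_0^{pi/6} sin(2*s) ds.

An antiderivative is F(s) = -cos(2*s)/2.
Then F(pi/6) - F(0) = (-1/4) - (-1/2) = 1/4.

1/4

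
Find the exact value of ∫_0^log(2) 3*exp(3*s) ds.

7

Let u = exp(s), so du = exp(s) ds. When s = 0, u = 1; when s = log(2), u = 2.
The integral becomes 3·∫ u**2 du from 1 to 2, with antiderivative u**3.
Back in s: F(s) = exp(3*s).
Then F(log(2)) - F(0) = (8) - (1) = 7.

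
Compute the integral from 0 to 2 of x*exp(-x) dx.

1 - 3*exp(-2)

Integrate by parts once (u = x, dv = exp(-x) dx).
An antiderivative is F(x) = (-x - 1)*exp(-x).
Then F(2) - F(0) = (-3*exp(-2)) - (-1) = 1 - 3*exp(-2).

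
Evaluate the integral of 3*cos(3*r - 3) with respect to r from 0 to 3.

sin(6) + sin(3)

Let u = 3*r - 3, so du = 3 dr. When r = 0, u = -3; when r = 3, u = 6.
The integral becomes ∫ cos(u) du from -3 to 6, with antiderivative sin(u).
Back in r: F(r) = sin(3*r - 3).
Then F(3) - F(0) = (sin(6)) - (-sin(3)) = sin(6) + sin(3).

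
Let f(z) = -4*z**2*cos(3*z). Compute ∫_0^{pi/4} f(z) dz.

sqrt(2)*(-9*pi**2 + 32 + 24*pi)/216

Integrate by parts twice (u = z^2, dv = -4*cos(3*z) dz).
An antiderivative is F(z) = -4*z**2*sin(3*z)/3 - 8*z*cos(3*z)/9 + 8*sin(3*z)/27.
Then F(pi/4) - F(0) = (sqrt(2)*(-9*pi**2 + 32 + 24*pi)/216) - (0) = sqrt(2)*(-9*pi**2 + 32 + 24*pi)/216.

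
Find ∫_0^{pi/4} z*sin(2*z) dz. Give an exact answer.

Integrate by parts once (u = z, dv = sin(2*z) dz).
An antiderivative is F(z) = -z*cos(2*z)/2 + sin(2*z)/4.
Then F(pi/4) - F(0) = (1/4) - (0) = 1/4.

1/4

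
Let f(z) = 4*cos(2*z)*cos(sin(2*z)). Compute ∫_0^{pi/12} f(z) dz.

Let u = sin(2*z), so du = 2*cos(2*z) dz. When z = 0, u = 0; when z = pi/12, u = 1/2.
The integral becomes 2·∫ cos(u) du from 0 to 1/2, with antiderivative 2*sin(u).
Back in z: F(z) = 2*sin(sin(2*z)).
Then F(pi/12) - F(0) = (2*sin(1/2)) - (0) = 2*sin(1/2).

2*sin(1/2)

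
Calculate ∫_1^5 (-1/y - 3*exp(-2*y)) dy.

-log(5) - 3*exp(-2)/2 + 3*exp(-10)/2

An antiderivative is F(y) = -log(y) + 3*exp(-2*y)/2.
Then F(5) - F(1) = (-log(5) + 3*exp(-10)/2) - (3*exp(-2)/2) = -log(5) - 3*exp(-2)/2 + 3*exp(-10)/2.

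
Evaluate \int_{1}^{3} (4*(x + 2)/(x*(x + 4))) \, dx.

Factor the denominator: x**2 + 4*x = (x + 4)x.
Partial fractions: 4*(x + 2)/(x*(x + 4)) = 2/(x + 4) + 2/x.
An antiderivative is F(x) = 2*log(x) + 2*log(x + 4).
Then F(3) - F(1) = (2*log(3) + 2*log(7)) - (log(25)) = -2*log(5) + 2*log(3) + 2*log(7).

-2*log(5) + 2*log(3) + 2*log(7)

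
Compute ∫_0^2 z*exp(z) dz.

1 + exp(2)

Integrate by parts once (u = z, dv = exp(z) dz).
An antiderivative is F(z) = (z - 1)*exp(z).
Then F(2) - F(0) = (exp(2)) - (-1) = 1 + exp(2).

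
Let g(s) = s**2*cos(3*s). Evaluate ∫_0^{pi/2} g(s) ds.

2/27 - pi**2/12

Integrate by parts twice (u = s^2, dv = cos(3*s) ds).
An antiderivative is F(s) = s**2*sin(3*s)/3 + 2*s*cos(3*s)/9 - 2*sin(3*s)/27.
Then F(pi/2) - F(0) = (2/27 - pi**2/12) - (0) = 2/27 - pi**2/12.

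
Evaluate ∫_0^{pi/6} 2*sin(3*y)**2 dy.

Use the identity sin^2(3*y) = (1 - cos(6*y))/2.
An antiderivative is F(y) = y - sin(6*y)/6.
Then F(pi/6) - F(0) = (pi/6) - (0) = pi/6.

pi/6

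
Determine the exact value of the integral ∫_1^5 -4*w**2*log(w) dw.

496/9 - 500*log(5)/3

Integrate by parts once (u = ln w, dv = -4*w**2 dw).
An antiderivative is F(w) = -4*w**3*(3*log(w) - 1)/9.
Then F(5) - F(1) = (500/9 - 500*log(5)/3) - (4/9) = 496/9 - 500*log(5)/3.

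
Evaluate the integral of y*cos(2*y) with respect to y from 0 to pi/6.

-1/8 + sqrt(3)*pi/24

Integrate by parts once (u = y, dv = cos(2*y) dy).
An antiderivative is F(y) = y*sin(2*y)/2 + cos(2*y)/4.
Then F(pi/6) - F(0) = (1/8 + sqrt(3)*pi/24) - (1/4) = -1/8 + sqrt(3)*pi/24.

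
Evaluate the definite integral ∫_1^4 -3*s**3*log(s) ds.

Integrate by parts once (u = ln s, dv = -3*s**3 ds).
An antiderivative is F(s) = -3*s**4*(4*log(s) - 1)/16.
Then F(4) - F(1) = (48 - 384*log(2)) - (3/16) = 765/16 - 384*log(2).

765/16 - 384*log(2)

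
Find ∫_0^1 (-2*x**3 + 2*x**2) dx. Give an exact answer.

1/6

By the power rule, an antiderivative is F(x) = -x**4/2 + 2*x**3/3.
Then F(1) - F(0) = (1/6) - (0) = 1/6.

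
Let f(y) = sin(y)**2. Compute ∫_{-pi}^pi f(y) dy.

Use the identity sin^2(y) = (1 - cos(2*y))/2.
An antiderivative is F(y) = y/2 - sin(2*y)/4.
Then F(pi) - F(-pi) = (pi/2) - (-pi/2) = pi.

pi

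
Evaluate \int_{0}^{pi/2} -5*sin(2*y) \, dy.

-5

An antiderivative is F(y) = 5*cos(2*y)/2.
Then F(pi/2) - F(0) = (-5/2) - (5/2) = -5.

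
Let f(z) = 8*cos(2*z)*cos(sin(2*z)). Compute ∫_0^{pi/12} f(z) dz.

4*sin(1/2)

Let u = sin(2*z), so du = 2*cos(2*z) dz. When z = 0, u = 0; when z = pi/12, u = 1/2.
The integral becomes 4·∫ cos(u) du from 0 to 1/2, with antiderivative 4*sin(u).
Back in z: F(z) = 4*sin(sin(2*z)).
Then F(pi/12) - F(0) = (4*sin(1/2)) - (0) = 4*sin(1/2).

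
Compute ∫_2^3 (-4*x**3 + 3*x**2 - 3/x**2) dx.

-93/2

By the power rule, an antiderivative is F(x) = -x**4 + x**3 + 3/x.
Then F(3) - F(2) = (-53) - (-13/2) = -93/2.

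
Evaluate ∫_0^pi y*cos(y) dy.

-2

Integrate by parts once (u = y, dv = cos(y) dy).
An antiderivative is F(y) = y*sin(y) + cos(y).
Then F(pi) - F(0) = (-1) - (1) = -2.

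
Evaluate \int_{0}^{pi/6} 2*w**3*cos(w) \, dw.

Integrate by parts 3 times (u = w^3, dv = 2*cos(w) dw).
An antiderivative is F(w) = 2*w**3*sin(w) + 6*w**2*cos(w) - 12*w*sin(w) - 12*cos(w).
Then F(pi/6) - F(0) = (-6*sqrt(3) - pi + pi**3/216 + sqrt(3)*pi**2/12) - (-12) = -6*sqrt(3) - pi + pi**3/216 + sqrt(3)*pi**2/12 + 12.

-6*sqrt(3) - pi + pi**3/216 + sqrt(3)*pi**2/12 + 12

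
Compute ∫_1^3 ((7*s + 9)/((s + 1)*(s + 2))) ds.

Factor the denominator: s**2 + 3*s + 2 = (s + 2)(s + 1).
Partial fractions: (7*s + 9)/((s + 1)*(s + 2)) = 5/(s + 2) + 2/(s + 1).
An antiderivative is F(s) = 2*log(s + 1) + 5*log(s + 2).
Then F(3) - F(1) = (4*log(2) + 5*log(5)) - (2*log(2) + 5*log(3)) = -5*log(3) + 2*log(2) + 5*log(5).

-5*log(3) + 2*log(2) + 5*log(5)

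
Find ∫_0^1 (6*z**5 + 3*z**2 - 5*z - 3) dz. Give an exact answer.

By the power rule, an antiderivative is F(z) = z**6 + z**3 - 5*z**2/2 - 3*z.
Then F(1) - F(0) = (-7/2) - (0) = -7/2.

-7/2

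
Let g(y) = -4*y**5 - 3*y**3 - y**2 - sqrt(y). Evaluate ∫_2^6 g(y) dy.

By the power rule, an antiderivative is F(y) = -2*y**6/3 - 3*y**4/4 - 2*y**(3/2)/3 - y**3/3.
Then F(6) - F(2) = (-32148 - 4*sqrt(6)) - (-172/3 - 4*sqrt(2)/3) = -96272/3 - 4*sqrt(6) + 4*sqrt(2)/3.

-96272/3 - 4*sqrt(6) + 4*sqrt(2)/3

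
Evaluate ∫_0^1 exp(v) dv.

An antiderivative is F(v) = exp(v).
Then F(1) - F(0) = (E) - (1) = -1 + E.

-1 + E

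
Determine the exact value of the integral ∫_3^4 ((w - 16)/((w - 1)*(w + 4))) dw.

Factor the denominator: w**2 + 3*w - 4 = (w + 4)(w - 1).
Partial fractions: (w - 16)/((w - 1)*(w + 4)) = 4/(w + 4) - 3/(w - 1).
An antiderivative is F(w) = -3*log(w - 1) + 4*log(w + 4).
Then F(4) - F(3) = (-3*log(3) + 12*log(2)) - (-3*log(2) + 4*log(7)) = -4*log(7) - 3*log(3) + 15*log(2).

-4*log(7) - 3*log(3) + 15*log(2)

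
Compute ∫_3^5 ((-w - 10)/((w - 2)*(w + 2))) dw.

Factor the denominator: w**2 - 4 = (w + 2)(w - 2).
Partial fractions: (-w - 10)/((w - 2)*(w + 2)) = 2/(w + 2) - 3/(w - 2).
An antiderivative is F(w) = -3*log(w - 2) + 2*log(w + 2).
Then F(5) - F(3) = (log(49/27)) - (log(25)) = -3*log(3) - 2*log(5) + 2*log(7).

-3*log(3) - 2*log(5) + 2*log(7)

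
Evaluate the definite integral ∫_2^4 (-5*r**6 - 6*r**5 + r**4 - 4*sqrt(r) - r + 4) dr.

By the power rule, an antiderivative is F(r) = -5*r**7/7 - r**6 + r**5/5 - 8*r**(3/2)/3 - r**2/2 + 4*r.
Then F(4) - F(2) = (-1638776/105) - (-5006/35 - 16*sqrt(2)/3) = -1623758/105 + 16*sqrt(2)/3.

-1623758/105 + 16*sqrt(2)/3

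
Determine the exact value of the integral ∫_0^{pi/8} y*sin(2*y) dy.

sqrt(2)*(4 - pi)/32

Integrate by parts once (u = y, dv = sin(2*y) dy).
An antiderivative is F(y) = -y*cos(2*y)/2 + sin(2*y)/4.
Then F(pi/8) - F(0) = (sqrt(2)*(4 - pi)/32) - (0) = sqrt(2)*(4 - pi)/32.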